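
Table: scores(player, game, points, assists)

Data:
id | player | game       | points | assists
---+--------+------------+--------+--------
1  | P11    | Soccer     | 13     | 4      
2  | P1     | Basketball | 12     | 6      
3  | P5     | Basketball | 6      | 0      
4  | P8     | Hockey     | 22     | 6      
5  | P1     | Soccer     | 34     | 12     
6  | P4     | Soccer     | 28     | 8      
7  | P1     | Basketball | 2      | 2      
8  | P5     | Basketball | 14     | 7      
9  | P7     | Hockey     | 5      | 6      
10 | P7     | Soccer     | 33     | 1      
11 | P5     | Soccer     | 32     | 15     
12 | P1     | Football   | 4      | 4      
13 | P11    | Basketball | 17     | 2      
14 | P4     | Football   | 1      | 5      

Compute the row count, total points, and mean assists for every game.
SELECT game,
       COUNT(*) as cnt,
       SUM(points) as total_points,
       AVG(assists) as avg_assists
FROM scores
GROUP BY game

Result:
  Basketball: 5 records, 51 total points, 3.40 avg assists
  Football: 2 records, 5 total points, 4.50 avg assists
  Hockey: 2 records, 27 total points, 6.00 avg assists
  Soccer: 5 records, 140 total points, 8.00 avg assists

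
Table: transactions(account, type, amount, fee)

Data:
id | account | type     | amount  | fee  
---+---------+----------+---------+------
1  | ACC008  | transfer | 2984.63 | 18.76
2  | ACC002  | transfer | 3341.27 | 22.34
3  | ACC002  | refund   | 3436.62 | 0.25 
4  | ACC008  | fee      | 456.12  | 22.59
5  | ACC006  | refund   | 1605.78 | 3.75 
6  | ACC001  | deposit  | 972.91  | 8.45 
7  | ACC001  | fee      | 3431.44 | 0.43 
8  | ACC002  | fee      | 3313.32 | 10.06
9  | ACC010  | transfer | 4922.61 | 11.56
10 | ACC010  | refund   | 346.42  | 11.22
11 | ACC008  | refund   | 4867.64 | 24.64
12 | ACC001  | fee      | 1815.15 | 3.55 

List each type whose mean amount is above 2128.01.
SELECT type, AVG(amount)
FROM transactions
GROUP BY type
HAVING AVG(amount) > 2128.01

Result:
  fee: avg=2254.01
  refund: avg=2564.12
  transfer: avg=3749.50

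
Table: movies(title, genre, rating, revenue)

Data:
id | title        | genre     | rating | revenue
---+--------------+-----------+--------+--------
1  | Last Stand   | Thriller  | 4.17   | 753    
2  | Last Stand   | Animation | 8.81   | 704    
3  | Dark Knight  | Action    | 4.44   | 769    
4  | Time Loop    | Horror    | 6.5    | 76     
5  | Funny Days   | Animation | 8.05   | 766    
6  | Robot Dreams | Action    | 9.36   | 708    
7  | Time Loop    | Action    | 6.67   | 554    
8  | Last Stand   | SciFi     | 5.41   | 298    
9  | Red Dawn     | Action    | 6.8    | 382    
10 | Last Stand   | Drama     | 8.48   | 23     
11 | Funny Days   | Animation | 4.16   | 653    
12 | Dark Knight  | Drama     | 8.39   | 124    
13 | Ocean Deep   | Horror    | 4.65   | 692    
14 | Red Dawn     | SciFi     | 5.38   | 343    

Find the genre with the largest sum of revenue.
SELECT genre, SUM(revenue) as val
FROM movies
GROUP BY genre
ORDER BY val DESC
LIMIT 1

Result: Action with sum(revenue) = 2413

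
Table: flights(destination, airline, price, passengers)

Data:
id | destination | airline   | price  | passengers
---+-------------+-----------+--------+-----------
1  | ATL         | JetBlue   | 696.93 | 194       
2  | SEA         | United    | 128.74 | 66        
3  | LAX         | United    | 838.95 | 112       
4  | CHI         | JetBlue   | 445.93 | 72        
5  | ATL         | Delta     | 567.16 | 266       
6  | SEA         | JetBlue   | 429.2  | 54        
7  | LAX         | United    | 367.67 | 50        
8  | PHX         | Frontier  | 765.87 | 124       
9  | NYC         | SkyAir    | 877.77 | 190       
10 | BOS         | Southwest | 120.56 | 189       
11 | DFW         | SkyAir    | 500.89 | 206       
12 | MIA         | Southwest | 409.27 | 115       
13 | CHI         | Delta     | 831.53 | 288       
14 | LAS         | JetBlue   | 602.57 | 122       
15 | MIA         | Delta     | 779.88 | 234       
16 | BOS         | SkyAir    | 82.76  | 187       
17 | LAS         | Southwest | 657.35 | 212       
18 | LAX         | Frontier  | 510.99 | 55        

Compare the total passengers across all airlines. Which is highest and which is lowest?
SELECT airline, SUM(passengers)
FROM flights
GROUP BY airline
ORDER BY SUM(passengers)

All groups:
  Frontier: 179
  United: 228
  JetBlue: 442
  Southwest: 516
  SkyAir: 583
  Delta: 788

Highest: Delta (788)
Lowest: Frontier (179)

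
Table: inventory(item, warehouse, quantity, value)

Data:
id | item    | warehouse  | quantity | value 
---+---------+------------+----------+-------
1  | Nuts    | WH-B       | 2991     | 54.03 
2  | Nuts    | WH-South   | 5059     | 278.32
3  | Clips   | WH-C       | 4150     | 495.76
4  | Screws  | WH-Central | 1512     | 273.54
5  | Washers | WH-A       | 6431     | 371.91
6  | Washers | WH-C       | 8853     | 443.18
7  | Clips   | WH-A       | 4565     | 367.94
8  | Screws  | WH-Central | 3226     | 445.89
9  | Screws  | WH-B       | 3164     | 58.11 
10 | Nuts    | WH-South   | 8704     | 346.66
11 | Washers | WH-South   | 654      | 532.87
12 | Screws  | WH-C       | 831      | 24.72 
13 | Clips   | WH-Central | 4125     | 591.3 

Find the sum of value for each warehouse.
SELECT warehouse, SUM(value) as result
FROM inventory
GROUP BY warehouse

Result:
  WH-A: 739.85
  WH-B: 112.14
  WH-C: 963.66
  WH-Central: 1310.73
  WH-South: 1157.85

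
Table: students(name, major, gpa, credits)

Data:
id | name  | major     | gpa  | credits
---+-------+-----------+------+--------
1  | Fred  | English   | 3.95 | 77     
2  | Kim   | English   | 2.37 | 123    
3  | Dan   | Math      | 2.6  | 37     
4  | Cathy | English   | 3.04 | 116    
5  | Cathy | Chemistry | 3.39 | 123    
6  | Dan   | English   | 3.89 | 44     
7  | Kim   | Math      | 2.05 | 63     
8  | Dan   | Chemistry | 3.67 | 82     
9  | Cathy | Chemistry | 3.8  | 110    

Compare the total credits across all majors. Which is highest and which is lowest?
SELECT major, SUM(credits)
FROM students
GROUP BY major
ORDER BY SUM(credits)

All groups:
  Math: 100
  Chemistry: 315
  English: 360

Highest: English (360)
Lowest: Math (100)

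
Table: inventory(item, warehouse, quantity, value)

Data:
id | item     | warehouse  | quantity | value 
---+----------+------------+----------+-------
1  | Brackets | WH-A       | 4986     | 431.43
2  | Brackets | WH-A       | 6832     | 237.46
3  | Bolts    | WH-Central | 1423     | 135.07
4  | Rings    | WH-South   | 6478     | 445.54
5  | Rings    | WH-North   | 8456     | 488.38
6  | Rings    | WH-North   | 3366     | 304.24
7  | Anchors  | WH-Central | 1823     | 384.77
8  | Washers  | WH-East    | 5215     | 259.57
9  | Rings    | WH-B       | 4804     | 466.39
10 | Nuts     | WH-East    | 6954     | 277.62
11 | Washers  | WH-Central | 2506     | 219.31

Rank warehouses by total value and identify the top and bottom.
SELECT warehouse, SUM(value)
FROM inventory
GROUP BY warehouse
ORDER BY SUM(value)

All groups:
  WH-South: 445.54
  WH-B: 466.39
  WH-East: 537.19
  WH-A: 668.89
  WH-Central: 739.15
  WH-North: 792.62

Highest: WH-North (792.62)
Lowest: WH-South (445.54)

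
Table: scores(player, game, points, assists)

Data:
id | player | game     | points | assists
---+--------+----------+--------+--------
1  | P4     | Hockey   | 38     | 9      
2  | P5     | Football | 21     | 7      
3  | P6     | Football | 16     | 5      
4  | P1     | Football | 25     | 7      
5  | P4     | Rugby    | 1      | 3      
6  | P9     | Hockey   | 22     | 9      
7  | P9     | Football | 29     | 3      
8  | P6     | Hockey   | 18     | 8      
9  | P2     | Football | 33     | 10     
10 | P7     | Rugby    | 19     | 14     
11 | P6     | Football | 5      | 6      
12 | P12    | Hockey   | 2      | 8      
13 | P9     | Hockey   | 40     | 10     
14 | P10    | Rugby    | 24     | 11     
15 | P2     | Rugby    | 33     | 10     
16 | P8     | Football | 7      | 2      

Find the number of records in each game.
SELECT game, COUNT(*) as count
FROM scores
GROUP BY game

Result:
  Football: 7
  Hockey: 5
  Rugby: 4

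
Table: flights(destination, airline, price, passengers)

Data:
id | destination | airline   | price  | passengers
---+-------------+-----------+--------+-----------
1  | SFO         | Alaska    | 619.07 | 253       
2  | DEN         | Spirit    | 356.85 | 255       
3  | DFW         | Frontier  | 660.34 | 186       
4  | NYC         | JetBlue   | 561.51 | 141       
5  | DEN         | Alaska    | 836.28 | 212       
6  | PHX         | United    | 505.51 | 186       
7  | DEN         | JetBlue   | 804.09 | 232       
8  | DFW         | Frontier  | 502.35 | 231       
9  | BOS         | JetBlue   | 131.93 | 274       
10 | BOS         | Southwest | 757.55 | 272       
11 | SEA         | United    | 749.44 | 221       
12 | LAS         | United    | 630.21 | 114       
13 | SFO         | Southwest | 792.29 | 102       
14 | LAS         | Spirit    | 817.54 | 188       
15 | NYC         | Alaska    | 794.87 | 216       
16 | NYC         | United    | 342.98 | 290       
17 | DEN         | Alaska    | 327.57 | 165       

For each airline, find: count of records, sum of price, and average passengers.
SELECT airline,
       COUNT(*) as cnt,
       SUM(price) as total_price,
       AVG(passengers) as avg_passengers
FROM flights
GROUP BY airline

Result:
  Alaska: 4 records, 2577.79 total price, 211.50 avg passengers
  Frontier: 2 records, 1162.69 total price, 208.50 avg passengers
  JetBlue: 3 records, 1497.53 total price, 215.67 avg passengers
  Southwest: 2 records, 1549.84 total price, 187.00 avg passengers
  Spirit: 2 records, 1174.39 total price, 221.50 avg passengers
  United: 4 records, 2228.14 total price, 202.75 avg passengers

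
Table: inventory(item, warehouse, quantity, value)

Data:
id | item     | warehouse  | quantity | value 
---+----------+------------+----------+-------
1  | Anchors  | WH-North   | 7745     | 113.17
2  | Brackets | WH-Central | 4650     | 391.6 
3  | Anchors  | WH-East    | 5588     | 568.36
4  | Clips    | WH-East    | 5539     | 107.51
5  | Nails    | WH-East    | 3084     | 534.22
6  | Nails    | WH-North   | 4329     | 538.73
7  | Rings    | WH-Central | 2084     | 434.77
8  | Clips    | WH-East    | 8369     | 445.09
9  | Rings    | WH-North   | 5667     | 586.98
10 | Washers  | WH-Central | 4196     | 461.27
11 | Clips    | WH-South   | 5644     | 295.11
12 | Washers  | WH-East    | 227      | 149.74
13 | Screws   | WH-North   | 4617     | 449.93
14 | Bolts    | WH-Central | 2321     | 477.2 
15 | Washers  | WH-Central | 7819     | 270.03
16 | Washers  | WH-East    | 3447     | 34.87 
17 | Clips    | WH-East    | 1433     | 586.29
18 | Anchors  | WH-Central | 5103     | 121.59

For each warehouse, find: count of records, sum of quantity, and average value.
SELECT warehouse,
       COUNT(*) as cnt,
       SUM(quantity) as total_quantity,
       AVG(value) as avg_value
FROM inventory
GROUP BY warehouse

Result:
  WH-Central: 6 records, 26173 total quantity, 359.41 avg value
  WH-East: 7 records, 27687 total quantity, 346.58 avg value
  WH-North: 4 records, 22358 total quantity, 422.20 avg value
  WH-South: 1 records, 5644 total quantity, 295.11 avg value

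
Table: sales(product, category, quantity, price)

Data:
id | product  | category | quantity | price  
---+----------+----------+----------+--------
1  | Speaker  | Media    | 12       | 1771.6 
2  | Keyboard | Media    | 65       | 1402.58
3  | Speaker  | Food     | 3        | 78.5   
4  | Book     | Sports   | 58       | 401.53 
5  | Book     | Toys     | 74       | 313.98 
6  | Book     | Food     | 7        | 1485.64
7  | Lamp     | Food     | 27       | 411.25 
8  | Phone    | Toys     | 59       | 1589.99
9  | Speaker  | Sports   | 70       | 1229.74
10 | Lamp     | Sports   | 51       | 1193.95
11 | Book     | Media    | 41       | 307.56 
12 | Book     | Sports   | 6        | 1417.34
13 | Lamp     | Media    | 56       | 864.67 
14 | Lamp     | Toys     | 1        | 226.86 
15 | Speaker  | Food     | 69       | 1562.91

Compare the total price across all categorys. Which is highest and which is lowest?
SELECT category, SUM(price)
FROM sales
GROUP BY category
ORDER BY SUM(price)

All groups:
  Toys: 2130.83
  Food: 3538.30
  Sports: 4242.56
  Media: 4346.41

Highest: Media (4346.41)
Lowest: Toys (2130.83)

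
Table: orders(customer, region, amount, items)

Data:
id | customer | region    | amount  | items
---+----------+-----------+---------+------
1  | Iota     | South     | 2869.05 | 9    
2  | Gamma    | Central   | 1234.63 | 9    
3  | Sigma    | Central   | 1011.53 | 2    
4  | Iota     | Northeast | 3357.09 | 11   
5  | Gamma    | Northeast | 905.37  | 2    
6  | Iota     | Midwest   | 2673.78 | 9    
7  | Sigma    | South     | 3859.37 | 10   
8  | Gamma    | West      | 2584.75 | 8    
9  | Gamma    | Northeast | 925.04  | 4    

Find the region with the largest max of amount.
SELECT region, MAX(amount) as val
FROM orders
GROUP BY region
ORDER BY val DESC
LIMIT 1

Result: South with max(amount) = 3859.37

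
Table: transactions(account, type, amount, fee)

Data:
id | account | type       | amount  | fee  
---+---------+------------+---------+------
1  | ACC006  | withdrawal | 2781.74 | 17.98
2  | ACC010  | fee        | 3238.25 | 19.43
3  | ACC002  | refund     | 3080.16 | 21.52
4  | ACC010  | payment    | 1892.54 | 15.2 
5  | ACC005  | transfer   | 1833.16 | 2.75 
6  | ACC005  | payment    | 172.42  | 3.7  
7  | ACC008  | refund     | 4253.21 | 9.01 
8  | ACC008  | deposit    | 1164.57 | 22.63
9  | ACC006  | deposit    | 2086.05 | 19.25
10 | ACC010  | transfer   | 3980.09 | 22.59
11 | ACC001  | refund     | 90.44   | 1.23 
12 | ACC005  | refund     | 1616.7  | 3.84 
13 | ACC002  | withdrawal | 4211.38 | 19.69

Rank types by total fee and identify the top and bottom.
SELECT type, SUM(fee)
FROM transactions
GROUP BY type
ORDER BY SUM(fee)

All groups:
  payment: 18.90
  fee: 19.43
  transfer: 25.34
  refund: 35.60
  withdrawal: 37.67
  deposit: 41.88

Highest: deposit (41.88)
Lowest: payment (18.90)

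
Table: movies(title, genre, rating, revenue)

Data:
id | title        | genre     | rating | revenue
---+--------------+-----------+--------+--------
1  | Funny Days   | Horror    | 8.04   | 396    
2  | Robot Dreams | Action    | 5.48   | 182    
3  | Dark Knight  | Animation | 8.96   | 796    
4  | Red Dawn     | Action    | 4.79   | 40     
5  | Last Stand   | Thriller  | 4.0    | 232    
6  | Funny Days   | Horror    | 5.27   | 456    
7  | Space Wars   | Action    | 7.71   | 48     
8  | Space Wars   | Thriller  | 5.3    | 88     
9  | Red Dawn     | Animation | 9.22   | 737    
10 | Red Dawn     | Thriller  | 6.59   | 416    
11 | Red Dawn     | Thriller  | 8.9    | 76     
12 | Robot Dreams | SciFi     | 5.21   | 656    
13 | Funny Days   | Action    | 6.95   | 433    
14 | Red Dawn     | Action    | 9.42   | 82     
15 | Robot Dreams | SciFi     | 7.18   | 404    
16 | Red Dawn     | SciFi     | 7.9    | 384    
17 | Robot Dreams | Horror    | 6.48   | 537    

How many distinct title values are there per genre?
SELECT genre, COUNT(DISTINCT title)
FROM movies
GROUP BY genre

Result:
  Action: 4 distinct
  Animation: 2 distinct
  Horror: 2 distinct
  SciFi: 2 distinct
  Thriller: 3 distinct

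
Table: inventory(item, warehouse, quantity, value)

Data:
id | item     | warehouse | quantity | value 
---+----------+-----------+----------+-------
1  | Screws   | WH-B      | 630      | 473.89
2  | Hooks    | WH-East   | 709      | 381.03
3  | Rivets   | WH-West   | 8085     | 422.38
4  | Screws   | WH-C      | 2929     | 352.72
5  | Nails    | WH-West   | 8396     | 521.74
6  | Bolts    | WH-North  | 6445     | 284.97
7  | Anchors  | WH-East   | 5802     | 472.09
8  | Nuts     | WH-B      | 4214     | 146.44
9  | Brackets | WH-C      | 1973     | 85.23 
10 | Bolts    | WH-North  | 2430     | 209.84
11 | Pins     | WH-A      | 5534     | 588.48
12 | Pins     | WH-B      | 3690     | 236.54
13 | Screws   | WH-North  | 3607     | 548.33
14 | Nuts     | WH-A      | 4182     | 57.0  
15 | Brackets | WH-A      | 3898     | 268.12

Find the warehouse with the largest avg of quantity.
SELECT warehouse, AVG(quantity) as val
FROM inventory
GROUP BY warehouse
ORDER BY val DESC
LIMIT 1

Result: WH-West with avg(quantity) = 8240.50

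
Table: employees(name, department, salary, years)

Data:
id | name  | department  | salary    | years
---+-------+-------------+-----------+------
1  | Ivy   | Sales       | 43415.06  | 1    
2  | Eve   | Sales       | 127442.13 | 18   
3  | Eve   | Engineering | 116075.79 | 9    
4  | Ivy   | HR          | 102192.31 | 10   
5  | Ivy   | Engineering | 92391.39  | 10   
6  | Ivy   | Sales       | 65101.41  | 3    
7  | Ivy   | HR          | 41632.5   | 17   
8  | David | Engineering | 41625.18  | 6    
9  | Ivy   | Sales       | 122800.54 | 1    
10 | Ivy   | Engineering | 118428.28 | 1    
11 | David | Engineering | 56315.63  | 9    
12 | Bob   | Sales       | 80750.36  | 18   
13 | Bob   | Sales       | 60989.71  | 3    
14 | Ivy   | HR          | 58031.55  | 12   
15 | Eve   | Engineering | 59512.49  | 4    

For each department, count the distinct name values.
SELECT department, COUNT(DISTINCT name)
FROM employees
GROUP BY department

Result:
  Engineering: 3 distinct
  HR: 1 distinct
  Sales: 3 distinct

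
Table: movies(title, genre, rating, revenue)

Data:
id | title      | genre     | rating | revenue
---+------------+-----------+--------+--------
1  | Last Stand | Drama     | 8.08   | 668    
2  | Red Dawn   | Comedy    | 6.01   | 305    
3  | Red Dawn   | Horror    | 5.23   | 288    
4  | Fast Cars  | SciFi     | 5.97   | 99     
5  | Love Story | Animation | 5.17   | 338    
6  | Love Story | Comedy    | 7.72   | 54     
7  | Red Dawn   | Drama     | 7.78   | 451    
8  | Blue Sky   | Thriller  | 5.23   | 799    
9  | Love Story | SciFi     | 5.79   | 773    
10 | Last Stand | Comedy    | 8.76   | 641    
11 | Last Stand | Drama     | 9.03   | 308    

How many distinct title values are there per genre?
SELECT genre, COUNT(DISTINCT title)
FROM movies
GROUP BY genre

Result:
  Animation: 1 distinct
  Comedy: 3 distinct
  Drama: 2 distinct
  Horror: 1 distinct
  SciFi: 2 distinct
  Thriller: 1 distinct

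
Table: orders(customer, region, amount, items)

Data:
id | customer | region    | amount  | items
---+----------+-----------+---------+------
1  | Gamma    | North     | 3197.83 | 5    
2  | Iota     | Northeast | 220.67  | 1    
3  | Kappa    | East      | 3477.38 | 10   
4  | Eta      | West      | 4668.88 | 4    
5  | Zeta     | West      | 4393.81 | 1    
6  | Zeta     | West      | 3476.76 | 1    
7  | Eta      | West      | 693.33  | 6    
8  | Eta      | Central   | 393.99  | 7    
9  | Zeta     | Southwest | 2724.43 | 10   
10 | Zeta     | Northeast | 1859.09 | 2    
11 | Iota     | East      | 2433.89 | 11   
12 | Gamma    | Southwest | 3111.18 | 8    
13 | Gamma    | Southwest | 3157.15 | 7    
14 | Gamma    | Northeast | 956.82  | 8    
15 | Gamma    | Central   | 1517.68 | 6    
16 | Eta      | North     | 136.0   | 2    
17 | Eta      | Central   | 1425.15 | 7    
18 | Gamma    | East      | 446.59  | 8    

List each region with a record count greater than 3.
SELECT region, COUNT(*) as cnt
FROM orders
GROUP BY region
HAVING COUNT(*) > 3

Result:
  West: 4

Note: HAVING filters groups after aggregation, WHERE filters rows before.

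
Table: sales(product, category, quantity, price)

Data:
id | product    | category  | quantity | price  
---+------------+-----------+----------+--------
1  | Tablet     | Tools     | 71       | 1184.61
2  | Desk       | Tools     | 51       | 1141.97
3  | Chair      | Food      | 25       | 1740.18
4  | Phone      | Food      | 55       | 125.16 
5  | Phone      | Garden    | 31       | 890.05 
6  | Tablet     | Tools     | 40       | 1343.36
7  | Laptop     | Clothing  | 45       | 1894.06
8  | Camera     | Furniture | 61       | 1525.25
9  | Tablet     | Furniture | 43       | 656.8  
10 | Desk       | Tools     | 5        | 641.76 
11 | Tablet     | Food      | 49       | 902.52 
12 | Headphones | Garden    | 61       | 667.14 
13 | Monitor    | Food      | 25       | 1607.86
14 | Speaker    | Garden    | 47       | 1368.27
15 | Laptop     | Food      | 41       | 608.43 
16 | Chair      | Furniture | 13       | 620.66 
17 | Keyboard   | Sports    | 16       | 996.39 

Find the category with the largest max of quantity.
SELECT category, MAX(quantity) as val
FROM sales
GROUP BY category
ORDER BY val DESC
LIMIT 1

Result: Tools with max(quantity) = 71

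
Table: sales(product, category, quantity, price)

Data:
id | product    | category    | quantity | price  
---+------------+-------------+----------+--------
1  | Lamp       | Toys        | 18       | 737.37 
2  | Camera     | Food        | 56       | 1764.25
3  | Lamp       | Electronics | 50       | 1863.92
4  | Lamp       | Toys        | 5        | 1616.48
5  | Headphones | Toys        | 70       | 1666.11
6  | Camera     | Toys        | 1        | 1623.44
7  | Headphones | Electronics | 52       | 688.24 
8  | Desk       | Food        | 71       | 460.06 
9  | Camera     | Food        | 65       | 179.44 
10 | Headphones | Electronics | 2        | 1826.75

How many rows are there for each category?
SELECT category, COUNT(*) as count
FROM sales
GROUP BY category

Result:
  Electronics: 3
  Food: 3
  Toys: 4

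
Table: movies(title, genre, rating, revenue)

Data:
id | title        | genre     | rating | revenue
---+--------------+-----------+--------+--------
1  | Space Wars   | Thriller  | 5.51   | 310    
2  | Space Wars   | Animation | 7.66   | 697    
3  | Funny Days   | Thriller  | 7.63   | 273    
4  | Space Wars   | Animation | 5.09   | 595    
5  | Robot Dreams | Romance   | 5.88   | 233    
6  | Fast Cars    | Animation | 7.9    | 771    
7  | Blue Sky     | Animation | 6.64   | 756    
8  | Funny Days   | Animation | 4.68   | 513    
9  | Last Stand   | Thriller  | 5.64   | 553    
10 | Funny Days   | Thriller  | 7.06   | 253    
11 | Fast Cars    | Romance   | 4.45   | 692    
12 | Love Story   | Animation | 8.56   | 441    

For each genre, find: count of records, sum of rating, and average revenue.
SELECT genre,
       COUNT(*) as cnt,
       SUM(rating) as total_rating,
       AVG(revenue) as avg_revenue
FROM movies
GROUP BY genre

Result:
  Animation: 6 records, 40.53 total rating, 628.83 avg revenue
  Romance: 2 records, 10.33 total rating, 462.50 avg revenue
  Thriller: 4 records, 25.84 total rating, 347.25 avg revenue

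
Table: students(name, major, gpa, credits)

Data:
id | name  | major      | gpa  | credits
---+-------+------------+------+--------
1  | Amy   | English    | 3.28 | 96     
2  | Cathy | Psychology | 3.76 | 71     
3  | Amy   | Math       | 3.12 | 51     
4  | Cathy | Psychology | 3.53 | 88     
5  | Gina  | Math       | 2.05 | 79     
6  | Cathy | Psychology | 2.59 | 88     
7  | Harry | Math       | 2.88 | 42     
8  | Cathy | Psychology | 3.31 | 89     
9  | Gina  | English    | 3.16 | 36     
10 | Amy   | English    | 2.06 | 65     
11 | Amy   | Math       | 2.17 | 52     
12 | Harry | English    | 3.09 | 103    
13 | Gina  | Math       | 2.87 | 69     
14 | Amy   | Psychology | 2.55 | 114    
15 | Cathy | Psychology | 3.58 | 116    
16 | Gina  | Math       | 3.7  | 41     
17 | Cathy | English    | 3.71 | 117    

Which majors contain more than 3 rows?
SELECT major, COUNT(*) as cnt
FROM students
GROUP BY major
HAVING COUNT(*) > 3

Result:
  English: 5
  Math: 6
  Psychology: 6

Note: HAVING filters groups after aggregation, WHERE filters rows before.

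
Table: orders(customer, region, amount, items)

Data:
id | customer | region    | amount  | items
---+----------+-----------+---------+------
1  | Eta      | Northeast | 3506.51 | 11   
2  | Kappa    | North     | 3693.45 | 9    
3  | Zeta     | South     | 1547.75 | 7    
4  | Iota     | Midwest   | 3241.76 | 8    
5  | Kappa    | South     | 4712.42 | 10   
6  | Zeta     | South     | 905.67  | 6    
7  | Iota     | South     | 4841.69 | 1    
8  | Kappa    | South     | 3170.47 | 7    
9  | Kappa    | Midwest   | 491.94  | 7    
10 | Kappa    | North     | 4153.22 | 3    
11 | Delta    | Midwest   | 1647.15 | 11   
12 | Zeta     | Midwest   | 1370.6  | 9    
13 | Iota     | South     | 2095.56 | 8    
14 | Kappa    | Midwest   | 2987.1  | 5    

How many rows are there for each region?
SELECT region, COUNT(*) as count
FROM orders
GROUP BY region

Result:
  Midwest: 5
  North: 2
  Northeast: 1
  South: 6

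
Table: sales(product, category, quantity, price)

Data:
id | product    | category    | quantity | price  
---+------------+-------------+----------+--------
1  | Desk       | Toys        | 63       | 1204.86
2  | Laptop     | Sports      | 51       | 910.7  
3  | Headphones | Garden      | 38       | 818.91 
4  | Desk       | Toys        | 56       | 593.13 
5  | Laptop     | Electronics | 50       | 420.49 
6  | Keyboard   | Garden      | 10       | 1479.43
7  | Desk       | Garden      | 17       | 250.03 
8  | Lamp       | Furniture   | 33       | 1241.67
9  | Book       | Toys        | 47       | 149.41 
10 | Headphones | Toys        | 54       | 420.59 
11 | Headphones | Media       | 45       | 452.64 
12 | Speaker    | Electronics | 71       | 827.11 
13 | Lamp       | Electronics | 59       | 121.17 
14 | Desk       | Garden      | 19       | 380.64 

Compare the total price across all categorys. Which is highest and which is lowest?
SELECT category, SUM(price)
FROM sales
GROUP BY category
ORDER BY SUM(price)

All groups:
  Media: 452.64
  Sports: 910.70
  Furniture: 1241.67
  Electronics: 1368.77
  Toys: 2367.99
  Garden: 2929.01

Highest: Garden (2929.01)
Lowest: Media (452.64)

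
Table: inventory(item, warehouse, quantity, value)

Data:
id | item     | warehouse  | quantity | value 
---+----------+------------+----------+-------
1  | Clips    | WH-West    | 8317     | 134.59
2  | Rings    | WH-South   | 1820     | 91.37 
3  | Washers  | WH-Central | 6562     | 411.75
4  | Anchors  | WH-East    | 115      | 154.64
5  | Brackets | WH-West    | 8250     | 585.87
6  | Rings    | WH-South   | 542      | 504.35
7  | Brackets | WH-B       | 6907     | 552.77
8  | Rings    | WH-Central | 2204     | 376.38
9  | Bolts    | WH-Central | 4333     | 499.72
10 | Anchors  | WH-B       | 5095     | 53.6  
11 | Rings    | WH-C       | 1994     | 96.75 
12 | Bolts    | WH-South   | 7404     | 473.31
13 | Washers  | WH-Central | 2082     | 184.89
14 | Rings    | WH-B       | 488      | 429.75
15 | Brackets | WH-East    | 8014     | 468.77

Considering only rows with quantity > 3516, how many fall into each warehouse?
SELECT warehouse, COUNT(*)
FROM inventory
WHERE quantity > 3516
GROUP BY warehouse

Note: WHERE filters rows before grouping.

Result:
  WH-B: 2
  WH-Central: 2
  WH-East: 1
  WH-South: 1
  WH-West: 2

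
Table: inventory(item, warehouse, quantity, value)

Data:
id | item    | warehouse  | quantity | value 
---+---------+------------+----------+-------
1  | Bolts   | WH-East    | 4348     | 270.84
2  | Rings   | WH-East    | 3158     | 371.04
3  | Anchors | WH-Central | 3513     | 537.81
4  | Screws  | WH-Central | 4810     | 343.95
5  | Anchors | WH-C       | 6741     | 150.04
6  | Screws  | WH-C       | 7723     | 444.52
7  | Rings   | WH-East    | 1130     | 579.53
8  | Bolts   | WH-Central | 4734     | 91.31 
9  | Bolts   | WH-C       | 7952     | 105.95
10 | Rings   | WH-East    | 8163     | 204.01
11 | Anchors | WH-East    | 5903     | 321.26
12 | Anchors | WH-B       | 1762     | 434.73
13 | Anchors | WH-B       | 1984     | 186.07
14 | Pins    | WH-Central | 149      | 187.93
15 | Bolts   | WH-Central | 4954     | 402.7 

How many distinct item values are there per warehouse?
SELECT warehouse, COUNT(DISTINCT item)
FROM inventory
GROUP BY warehouse

Result:
  WH-B: 1 distinct
  WH-C: 3 distinct
  WH-Central: 4 distinct
  WH-East: 3 distinct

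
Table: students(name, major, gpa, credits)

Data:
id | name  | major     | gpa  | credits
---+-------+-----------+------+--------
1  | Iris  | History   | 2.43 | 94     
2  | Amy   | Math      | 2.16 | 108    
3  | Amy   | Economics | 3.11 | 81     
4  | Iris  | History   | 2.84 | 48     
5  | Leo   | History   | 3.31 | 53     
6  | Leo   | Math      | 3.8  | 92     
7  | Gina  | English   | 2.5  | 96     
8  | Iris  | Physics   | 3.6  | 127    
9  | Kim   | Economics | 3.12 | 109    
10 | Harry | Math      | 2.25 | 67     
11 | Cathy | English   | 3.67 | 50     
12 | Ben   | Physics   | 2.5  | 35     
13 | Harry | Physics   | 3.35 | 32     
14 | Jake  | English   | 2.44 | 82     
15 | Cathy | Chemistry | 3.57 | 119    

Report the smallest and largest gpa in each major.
SELECT major, MIN(gpa), MAX(gpa)
FROM students
GROUP BY major

Result:
  Chemistry: min=3.57, max=3.57
  Economics: min=3.11, max=3.12
  English: min=2.44, max=3.67
  History: min=2.43, max=3.31
  Math: min=2.16, max=3.80
  Physics: min=2.50, max=3.60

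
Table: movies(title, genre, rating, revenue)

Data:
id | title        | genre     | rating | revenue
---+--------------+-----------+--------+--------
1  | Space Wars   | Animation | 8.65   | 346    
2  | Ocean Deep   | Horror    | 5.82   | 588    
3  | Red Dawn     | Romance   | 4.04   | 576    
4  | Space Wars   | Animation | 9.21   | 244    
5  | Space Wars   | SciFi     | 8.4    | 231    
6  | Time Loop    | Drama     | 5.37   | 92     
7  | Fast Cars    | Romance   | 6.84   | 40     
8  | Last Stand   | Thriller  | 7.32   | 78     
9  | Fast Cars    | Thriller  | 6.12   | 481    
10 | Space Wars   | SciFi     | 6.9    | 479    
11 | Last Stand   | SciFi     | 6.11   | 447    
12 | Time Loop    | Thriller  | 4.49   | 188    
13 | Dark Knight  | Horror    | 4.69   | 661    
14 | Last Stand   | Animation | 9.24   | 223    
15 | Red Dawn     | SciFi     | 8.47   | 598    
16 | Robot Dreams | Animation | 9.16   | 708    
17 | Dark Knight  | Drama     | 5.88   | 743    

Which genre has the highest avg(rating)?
SELECT genre, AVG(rating) as val
FROM movies
GROUP BY genre
ORDER BY val DESC
LIMIT 1

Result: Animation with avg(rating) = 9.07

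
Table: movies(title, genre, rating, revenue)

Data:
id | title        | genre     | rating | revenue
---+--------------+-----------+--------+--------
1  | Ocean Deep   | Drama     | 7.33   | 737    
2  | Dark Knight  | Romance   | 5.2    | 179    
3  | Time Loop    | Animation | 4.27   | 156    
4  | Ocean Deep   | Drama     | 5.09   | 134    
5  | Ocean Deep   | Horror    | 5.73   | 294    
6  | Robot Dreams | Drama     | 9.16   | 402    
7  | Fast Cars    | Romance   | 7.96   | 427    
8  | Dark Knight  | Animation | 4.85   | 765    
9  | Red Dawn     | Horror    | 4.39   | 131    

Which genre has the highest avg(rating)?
SELECT genre, AVG(rating) as val
FROM movies
GROUP BY genre
ORDER BY val DESC
LIMIT 1

Result: Drama with avg(rating) = 7.19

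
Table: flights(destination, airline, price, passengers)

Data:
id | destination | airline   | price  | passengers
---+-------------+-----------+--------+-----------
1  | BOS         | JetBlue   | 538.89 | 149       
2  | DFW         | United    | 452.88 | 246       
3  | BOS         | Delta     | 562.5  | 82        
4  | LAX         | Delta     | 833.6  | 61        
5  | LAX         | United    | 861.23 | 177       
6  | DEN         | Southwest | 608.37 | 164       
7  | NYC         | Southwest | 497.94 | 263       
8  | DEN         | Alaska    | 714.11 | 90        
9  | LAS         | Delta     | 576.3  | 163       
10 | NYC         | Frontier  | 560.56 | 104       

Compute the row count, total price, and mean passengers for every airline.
SELECT airline,
       COUNT(*) as cnt,
       SUM(price) as total_price,
       AVG(passengers) as avg_passengers
FROM flights
GROUP BY airline

Result:
  Alaska: 1 records, 714.11 total price, 90.00 avg passengers
  Delta: 3 records, 1972.40 total price, 102.00 avg passengers
  Frontier: 1 records, 560.56 total price, 104.00 avg passengers
  JetBlue: 1 records, 538.89 total price, 149.00 avg passengers
  Southwest: 2 records, 1106.31 total price, 213.50 avg passengers
  United: 2 records, 1314.11 total price, 211.50 avg passengers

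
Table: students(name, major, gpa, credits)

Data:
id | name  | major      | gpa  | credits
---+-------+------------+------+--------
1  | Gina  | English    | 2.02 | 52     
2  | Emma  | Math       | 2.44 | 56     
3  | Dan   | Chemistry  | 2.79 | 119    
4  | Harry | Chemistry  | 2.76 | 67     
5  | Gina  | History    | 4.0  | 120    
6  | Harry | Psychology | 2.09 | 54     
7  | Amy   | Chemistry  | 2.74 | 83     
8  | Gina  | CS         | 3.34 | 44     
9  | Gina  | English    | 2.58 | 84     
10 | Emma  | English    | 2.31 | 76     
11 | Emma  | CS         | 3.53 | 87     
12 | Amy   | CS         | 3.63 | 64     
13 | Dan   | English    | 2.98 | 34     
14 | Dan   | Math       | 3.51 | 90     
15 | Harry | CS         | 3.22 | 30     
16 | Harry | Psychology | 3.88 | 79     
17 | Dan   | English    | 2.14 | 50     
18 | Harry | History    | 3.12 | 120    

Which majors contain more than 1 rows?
SELECT major, COUNT(*) as cnt
FROM students
GROUP BY major
HAVING COUNT(*) > 1

Result:
  CS: 4
  Chemistry: 3
  English: 5
  History: 2
  Math: 2
  Psychology: 2

Note: HAVING filters groups after aggregation, WHERE filters rows before.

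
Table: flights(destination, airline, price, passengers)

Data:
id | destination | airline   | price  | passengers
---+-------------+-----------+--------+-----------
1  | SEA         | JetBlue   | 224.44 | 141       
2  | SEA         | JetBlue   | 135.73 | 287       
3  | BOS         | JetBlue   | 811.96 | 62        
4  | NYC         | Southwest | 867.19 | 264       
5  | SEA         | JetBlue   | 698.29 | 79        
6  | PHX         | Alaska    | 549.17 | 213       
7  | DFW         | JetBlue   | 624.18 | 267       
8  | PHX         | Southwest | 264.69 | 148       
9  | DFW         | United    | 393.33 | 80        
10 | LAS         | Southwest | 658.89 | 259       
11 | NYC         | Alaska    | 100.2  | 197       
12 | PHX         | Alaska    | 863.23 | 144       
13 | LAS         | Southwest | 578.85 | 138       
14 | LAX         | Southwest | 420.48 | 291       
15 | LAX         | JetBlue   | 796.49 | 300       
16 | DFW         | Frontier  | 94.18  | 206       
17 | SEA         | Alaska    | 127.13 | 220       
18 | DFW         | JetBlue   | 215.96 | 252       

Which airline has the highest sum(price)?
SELECT airline, SUM(price) as val
FROM flights
GROUP BY airline
ORDER BY val DESC
LIMIT 1

Result: JetBlue with sum(price) = 3507.05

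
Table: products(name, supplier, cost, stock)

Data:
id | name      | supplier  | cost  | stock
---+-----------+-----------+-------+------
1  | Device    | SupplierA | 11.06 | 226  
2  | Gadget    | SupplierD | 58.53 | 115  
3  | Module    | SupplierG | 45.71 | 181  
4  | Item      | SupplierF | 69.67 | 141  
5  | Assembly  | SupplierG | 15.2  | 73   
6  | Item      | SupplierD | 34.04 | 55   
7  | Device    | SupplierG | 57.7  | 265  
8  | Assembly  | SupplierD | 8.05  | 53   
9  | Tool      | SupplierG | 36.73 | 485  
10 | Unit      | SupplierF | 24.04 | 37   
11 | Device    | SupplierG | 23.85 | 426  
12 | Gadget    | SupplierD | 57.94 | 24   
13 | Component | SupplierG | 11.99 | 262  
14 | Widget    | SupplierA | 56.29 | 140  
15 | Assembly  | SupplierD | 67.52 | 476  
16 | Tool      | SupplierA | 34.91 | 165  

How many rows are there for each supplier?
SELECT supplier, COUNT(*) as count
FROM products
GROUP BY supplier

Result:
  SupplierA: 3
  SupplierD: 5
  SupplierF: 2
  SupplierG: 6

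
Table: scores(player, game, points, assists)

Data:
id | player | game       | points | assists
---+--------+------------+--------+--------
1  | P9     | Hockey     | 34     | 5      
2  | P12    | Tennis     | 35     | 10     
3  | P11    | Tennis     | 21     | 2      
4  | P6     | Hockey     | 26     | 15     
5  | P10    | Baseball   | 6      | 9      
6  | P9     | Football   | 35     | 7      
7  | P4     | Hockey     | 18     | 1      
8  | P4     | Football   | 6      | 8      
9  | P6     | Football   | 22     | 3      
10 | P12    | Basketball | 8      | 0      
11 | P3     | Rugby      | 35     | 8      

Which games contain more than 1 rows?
SELECT game, COUNT(*) as cnt
FROM scores
GROUP BY game
HAVING COUNT(*) > 1

Result:
  Football: 3
  Hockey: 3
  Tennis: 2

Note: HAVING filters groups after aggregation, WHERE filters rows before.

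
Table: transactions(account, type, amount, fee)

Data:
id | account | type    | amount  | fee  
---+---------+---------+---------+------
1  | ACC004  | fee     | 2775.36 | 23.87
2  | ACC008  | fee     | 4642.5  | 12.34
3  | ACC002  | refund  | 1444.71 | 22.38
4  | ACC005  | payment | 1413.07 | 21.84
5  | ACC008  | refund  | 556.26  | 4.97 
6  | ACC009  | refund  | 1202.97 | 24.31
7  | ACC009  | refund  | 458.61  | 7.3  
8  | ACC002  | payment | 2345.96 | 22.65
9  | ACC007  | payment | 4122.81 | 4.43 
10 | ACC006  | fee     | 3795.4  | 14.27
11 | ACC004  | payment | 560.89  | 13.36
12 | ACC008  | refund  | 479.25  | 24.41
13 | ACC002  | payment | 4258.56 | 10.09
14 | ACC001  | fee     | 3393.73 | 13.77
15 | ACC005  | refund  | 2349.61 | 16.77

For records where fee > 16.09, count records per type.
SELECT type, COUNT(*)
FROM transactions
WHERE fee > 16.09
GROUP BY type

Note: WHERE filters rows before grouping.

Result:
  fee: 1
  payment: 2
  refund: 4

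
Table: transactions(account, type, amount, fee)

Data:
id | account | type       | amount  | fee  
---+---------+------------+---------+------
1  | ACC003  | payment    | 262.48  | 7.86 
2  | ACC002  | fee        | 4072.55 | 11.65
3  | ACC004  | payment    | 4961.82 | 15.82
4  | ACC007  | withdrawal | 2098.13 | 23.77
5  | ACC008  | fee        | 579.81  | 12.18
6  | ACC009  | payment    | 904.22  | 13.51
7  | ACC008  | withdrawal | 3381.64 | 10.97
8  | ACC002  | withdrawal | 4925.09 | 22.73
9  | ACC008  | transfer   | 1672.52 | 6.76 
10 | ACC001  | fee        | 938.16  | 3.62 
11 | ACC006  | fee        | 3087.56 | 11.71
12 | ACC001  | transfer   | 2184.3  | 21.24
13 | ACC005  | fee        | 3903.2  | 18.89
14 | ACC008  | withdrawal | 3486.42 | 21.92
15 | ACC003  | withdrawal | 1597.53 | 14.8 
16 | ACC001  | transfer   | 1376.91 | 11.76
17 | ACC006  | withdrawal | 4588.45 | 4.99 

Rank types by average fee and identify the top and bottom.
SELECT type, AVG(fee)
FROM transactions
GROUP BY type
ORDER BY AVG(fee)

All groups:
  fee: 11.61
  payment: 12.40
  transfer: 13.25
  withdrawal: 16.53

Highest: withdrawal (16.53)
Lowest: fee (11.61)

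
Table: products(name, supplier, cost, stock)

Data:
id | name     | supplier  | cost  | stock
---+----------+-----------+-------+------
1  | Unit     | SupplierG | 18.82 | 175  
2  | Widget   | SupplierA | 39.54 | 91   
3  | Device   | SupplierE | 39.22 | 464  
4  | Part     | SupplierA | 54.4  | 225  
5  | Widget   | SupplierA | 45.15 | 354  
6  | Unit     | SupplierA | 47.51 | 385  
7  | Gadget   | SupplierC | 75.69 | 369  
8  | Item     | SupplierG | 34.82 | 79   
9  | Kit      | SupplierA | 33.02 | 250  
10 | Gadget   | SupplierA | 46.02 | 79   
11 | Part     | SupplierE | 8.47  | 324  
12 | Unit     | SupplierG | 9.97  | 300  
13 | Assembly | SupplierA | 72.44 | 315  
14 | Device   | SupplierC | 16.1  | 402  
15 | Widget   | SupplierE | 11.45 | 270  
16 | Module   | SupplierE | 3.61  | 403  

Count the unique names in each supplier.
SELECT supplier, COUNT(DISTINCT name)
FROM products
GROUP BY supplier

Result:
  SupplierA: 6 distinct
  SupplierC: 2 distinct
  SupplierE: 4 distinct
  SupplierG: 2 distinct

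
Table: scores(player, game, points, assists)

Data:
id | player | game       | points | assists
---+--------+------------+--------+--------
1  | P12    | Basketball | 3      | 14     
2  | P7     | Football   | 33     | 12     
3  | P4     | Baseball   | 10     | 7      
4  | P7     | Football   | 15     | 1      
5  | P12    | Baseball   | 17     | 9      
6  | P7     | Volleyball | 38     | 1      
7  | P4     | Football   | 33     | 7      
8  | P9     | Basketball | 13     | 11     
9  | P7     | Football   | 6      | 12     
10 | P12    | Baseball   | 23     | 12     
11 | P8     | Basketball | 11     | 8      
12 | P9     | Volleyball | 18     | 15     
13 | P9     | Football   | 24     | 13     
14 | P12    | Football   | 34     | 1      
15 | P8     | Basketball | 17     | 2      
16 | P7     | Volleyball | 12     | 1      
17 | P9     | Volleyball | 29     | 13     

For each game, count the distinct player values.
SELECT game, COUNT(DISTINCT player)
FROM scores
GROUP BY game

Result:
  Baseball: 2 distinct
  Basketball: 3 distinct
  Football: 4 distinct
  Volleyball: 2 distinct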